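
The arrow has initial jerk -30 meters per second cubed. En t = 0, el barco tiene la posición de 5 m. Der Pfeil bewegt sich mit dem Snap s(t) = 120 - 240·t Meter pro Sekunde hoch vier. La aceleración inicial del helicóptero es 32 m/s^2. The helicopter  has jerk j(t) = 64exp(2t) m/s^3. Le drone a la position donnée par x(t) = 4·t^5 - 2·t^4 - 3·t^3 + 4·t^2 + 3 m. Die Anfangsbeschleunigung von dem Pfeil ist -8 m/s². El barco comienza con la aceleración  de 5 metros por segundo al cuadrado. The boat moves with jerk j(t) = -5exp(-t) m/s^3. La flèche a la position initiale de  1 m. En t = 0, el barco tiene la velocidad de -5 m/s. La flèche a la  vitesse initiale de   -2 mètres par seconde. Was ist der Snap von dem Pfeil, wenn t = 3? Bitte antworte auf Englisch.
We have snap s(t) = 120 - 240·t. Substituting t = 3: s(3) = -600.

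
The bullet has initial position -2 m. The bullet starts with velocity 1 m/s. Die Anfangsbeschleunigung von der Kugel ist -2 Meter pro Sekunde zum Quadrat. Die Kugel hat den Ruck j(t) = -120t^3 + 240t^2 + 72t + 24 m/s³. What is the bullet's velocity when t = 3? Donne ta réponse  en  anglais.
To find the answer, we compute 2 antiderivatives of j(t) = -120·t^3 + 240·t^2 + 72·t + 24. The antiderivative of jerk is acceleration. Using a(0) = -2, we get a(t) = -30·t^4 + 80·t^3 + 36·t^2 + 24·t - 2. Taking ∫a(t)dt and applying v(0) = 1, we find v(t) = -6·t^5 + 20·t^4 + 12·t^3 + 12·t^2 - 2·t + 1. We have velocity v(t) = -6·t^5 + 20·t^4 + 12·t^3 + 12·t^2 - 2·t + 1. Substituting t = 3: v(3) = 589.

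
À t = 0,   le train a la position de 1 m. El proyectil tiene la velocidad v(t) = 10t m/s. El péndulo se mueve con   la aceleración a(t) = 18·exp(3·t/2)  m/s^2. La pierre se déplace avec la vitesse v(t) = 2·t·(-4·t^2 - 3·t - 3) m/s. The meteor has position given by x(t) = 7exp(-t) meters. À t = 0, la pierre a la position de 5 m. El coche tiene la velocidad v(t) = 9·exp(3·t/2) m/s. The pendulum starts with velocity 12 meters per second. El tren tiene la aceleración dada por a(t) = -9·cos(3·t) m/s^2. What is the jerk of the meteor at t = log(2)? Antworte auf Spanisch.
Debemos derivar nuestra ecuación de la posición x(t) = 7·exp(-t) 3 veces. Tomando d/dt de x(t), encontramos v(t) = -7·exp(-t). Derivando la velocidad, obtenemos la aceleración: a(t) = 7·exp(-t). La derivada de la aceleración da la sacudida: j(t) = -7·exp(-t). De la ecuación de la sacudida j(t) = -7·exp(-t), sustituimos t = log(2) para obtener j = -7/2.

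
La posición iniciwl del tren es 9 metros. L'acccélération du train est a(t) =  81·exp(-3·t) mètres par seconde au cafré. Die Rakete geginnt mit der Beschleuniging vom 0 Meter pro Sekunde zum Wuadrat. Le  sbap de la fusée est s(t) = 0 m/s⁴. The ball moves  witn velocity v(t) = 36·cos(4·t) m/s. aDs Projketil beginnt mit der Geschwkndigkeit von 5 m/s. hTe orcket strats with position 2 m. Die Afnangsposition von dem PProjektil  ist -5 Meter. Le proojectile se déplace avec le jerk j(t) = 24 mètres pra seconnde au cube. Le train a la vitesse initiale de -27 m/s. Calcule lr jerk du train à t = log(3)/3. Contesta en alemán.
Ausgehend von der Beschleunigung a(t) = 81·exp(-3·t), nehmen wir 1 Ableitung. Mit d/dt von a(t) finden wir j(t) = -243·exp(-3·t). Wir haben den Ruck j(t) = -243·exp(-3·t). Durch Einsetzen von t = log(3)/3: j(log(3)/3) = -81.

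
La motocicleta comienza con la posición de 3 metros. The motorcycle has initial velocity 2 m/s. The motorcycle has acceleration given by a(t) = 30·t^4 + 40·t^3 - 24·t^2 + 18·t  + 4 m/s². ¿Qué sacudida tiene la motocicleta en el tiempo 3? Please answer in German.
Wir müssen unsere Gleichung für die Beschleunigung a(t) = 30·t^4 + 40·t^3 - 24·t^2 + 18·t + 4 1-mal ableiten. Durch Ableiten von der Beschleunigung erhalten wir den Ruck: j(t) = 120·t^3 + 120·t^2 - 48·t + 18. Aus der Gleichung für den Ruck j(t) = 120·t^3 + 120·t^2 - 48·t + 18, setzen wir t = 3 ein und erhalten j = 4194.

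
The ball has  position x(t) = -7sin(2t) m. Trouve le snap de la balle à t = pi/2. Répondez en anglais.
We must differentiate our position equation x(t) = -7·sin(2·t) 4 times. The derivative of position gives velocity: v(t) = -14·cos(2·t). Taking d/dt of v(t), we find a(t) = 28·sin(2·t). The derivative of acceleration gives jerk: j(t) = 56·cos(2·t). Differentiating jerk, we get snap: s(t) = -112·sin(2·t). We have snap s(t) = -112·sin(2·t). Substituting t = pi/2: s(pi/2) = 0.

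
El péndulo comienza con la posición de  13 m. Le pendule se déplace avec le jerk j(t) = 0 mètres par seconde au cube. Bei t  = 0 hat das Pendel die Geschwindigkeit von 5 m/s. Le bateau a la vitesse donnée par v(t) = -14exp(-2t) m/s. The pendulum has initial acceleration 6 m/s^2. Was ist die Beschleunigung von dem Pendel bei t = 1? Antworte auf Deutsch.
Um dies zu lösen, müssen wir 1 Integral unserer Gleichung für den Ruck j(t) = 0 finden. Die Stammfunktion von dem Ruck ist die Beschleunigung. Mit a(0) = 6 erhalten wir a(t) = 6. Wir haben die Beschleunigung a(t) = 6. Durch Einsetzen von t = 1: a(1) = 6.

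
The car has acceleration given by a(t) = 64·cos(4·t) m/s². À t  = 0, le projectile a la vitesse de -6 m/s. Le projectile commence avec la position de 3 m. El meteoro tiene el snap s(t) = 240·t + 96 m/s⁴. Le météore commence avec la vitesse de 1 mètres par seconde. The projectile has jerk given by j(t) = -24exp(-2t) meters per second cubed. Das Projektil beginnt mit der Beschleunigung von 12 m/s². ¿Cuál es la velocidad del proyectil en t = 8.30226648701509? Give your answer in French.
Pour résoudre ceci, nous devons prendre 2 primitives de notre équation du jerk j(t) = -24·exp(-2·t). En intégrant le jerk et en utilisant la condition initiale a(0) = 12, nous obtenons a(t) = 12·exp(-2·t). En intégrant l'accélération et en utilisant la condition initiale v(0) = -6, nous obtenons v(t) = -6·exp(-2·t). Nous avons la vitesse v(t) = -6·exp(-2·t). En substituant t = 8.30226648701509: v(8.30226648701509) = -3.68887725994311E-7.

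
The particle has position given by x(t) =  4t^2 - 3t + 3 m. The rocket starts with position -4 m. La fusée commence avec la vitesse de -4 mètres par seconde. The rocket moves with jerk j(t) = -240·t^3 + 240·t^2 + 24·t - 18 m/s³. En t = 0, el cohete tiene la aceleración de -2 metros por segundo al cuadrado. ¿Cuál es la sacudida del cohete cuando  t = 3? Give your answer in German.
Wir haben den Ruck j(t) = -240·t^3 + 240·t^2 + 24·t - 18. Durch Einsetzen von t = 3: j(3) = -4266.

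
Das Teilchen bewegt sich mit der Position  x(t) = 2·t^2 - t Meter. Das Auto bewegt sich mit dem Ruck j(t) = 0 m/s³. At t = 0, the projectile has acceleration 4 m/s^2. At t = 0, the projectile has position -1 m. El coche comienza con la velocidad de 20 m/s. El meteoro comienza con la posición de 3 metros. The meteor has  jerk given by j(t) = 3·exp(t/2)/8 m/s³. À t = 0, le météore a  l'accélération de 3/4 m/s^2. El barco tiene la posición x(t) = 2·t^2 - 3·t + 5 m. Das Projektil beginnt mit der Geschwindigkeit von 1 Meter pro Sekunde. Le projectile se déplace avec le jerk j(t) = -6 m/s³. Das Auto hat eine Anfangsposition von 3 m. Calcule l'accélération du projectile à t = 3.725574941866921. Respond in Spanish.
Partiendo de la sacudida j(t) = -6, tomamos 1 integral. Tomando ∫j(t)dt y aplicando a(0) = 4, encontramos a(t) = 4 - 6·t. De la ecuación de la aceleración a(t) = 4 - 6·t, sustituimos t = 3.725574941866921 para obtener a = -18.3534496512015.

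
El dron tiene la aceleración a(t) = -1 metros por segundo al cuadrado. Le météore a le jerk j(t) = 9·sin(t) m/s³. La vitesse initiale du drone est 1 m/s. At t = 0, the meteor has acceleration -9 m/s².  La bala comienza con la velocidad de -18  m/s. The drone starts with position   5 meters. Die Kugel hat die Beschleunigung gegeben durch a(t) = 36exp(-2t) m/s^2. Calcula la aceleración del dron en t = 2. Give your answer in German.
Aus der Gleichung für die Beschleunigung a(t) = -1, setzen wir t = 2 ein und erhalten a = -1.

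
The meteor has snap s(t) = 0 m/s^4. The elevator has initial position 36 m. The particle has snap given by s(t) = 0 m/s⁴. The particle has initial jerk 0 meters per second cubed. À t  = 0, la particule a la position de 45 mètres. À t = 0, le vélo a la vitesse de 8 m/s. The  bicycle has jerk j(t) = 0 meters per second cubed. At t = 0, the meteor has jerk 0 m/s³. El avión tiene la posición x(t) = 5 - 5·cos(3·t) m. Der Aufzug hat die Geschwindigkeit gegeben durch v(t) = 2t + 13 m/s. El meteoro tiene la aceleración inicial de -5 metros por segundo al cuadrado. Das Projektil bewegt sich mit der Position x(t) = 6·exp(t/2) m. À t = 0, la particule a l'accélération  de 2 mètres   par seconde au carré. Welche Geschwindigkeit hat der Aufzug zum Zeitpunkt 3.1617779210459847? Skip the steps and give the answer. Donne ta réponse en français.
v(3.1617779210459847) = 19.3235558420920.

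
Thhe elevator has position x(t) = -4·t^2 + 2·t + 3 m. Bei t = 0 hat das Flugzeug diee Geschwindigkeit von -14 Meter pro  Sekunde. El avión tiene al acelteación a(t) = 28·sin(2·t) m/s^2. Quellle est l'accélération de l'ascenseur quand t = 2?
Pour résoudre ceci, nous devons prendre 2 dérivées de notre équation de la position x(t) = -4·t^2 + 2·t + 3. En prenant d/dt de x(t), nous trouvons v(t) = 2 - 8·t. En prenant d/dt de v(t), nous trouvons a(t) = -8. De l'équation de l'accélération a(t) = -8, nous substituons t = 2 pour obtenir a = -8.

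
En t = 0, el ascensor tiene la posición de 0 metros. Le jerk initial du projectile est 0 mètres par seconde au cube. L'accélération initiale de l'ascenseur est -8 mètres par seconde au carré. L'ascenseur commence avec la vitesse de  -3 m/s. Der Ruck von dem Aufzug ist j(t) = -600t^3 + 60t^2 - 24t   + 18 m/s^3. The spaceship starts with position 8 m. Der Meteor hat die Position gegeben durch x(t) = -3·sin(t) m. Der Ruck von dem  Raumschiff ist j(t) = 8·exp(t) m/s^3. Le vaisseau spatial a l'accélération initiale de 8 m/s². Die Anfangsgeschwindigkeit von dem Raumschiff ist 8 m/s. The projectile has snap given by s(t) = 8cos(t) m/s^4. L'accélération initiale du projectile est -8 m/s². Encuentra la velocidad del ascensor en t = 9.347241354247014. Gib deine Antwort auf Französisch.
En partant du jerk j(t) = -600·t^3 + 60·t^2 - 24·t + 18, nous prenons 2 intégrales. L'intégrale du jerk, avec a(0) = -8, donne l'accélération: a(t) = -150·t^4 + 20·t^3 - 12·t^2 + 18·t - 8. En prenant ∫a(t)dt et en appliquant v(0) = -3, nous trouvons v(t) = -30·t^5 + 5·t^4 - 4·t^3 + 9·t^2 - 8·t - 3. En utilisant v(t) = -30·t^5 + 5·t^4 - 4·t^3 + 9·t^2 - 8·t - 3 et en substituant t = 9.347241354247014, nous trouvons v = -2105004.63037024.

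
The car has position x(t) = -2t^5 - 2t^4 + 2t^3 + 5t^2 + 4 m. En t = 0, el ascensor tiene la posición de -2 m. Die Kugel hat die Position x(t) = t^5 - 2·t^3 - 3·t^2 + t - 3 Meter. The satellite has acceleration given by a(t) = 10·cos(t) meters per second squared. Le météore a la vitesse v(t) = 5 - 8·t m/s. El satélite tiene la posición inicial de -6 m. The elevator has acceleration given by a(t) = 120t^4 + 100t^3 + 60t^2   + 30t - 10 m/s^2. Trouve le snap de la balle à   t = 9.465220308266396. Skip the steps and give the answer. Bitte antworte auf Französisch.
La réponse est 1135.82643699197.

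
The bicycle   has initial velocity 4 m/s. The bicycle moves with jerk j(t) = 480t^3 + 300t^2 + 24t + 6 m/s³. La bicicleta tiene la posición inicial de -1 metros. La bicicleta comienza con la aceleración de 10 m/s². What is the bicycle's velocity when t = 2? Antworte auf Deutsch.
Um dies zu lösen, müssen wir 2 Integrale unserer Gleichung für den Ruck j(t) = 480·t^3 + 300·t^2 + 24·t + 6 finden. Die Stammfunktion von dem Ruck, mit a(0) = 10, ergibt die Beschleunigung: a(t) = 120·t^4 + 100·t^3 + 12·t^2 + 6·t + 10. Das Integral von der Beschleunigung ist die Geschwindigkeit. Mit v(0) = 4 erhalten wir v(t) = 24·t^5 + 25·t^4 + 4·t^3 + 3·t^2 + 10·t + 4. Mit v(t) = 24·t^5 + 25·t^4 + 4·t^3 + 3·t^2 + 10·t + 4 und Einsetzen von t = 2, finden wir v = 1236.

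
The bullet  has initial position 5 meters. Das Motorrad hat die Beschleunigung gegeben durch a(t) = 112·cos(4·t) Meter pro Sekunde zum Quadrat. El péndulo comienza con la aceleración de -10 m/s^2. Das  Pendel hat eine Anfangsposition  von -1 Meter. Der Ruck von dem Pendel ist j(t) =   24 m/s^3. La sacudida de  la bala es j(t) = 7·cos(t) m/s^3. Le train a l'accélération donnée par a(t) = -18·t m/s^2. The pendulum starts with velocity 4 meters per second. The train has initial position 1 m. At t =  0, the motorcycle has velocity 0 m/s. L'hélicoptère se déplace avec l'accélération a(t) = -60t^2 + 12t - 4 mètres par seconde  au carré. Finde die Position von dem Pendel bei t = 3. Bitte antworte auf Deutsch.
Um dies zu lösen, müssen wir 3 Integrale unserer Gleichung für den Ruck j(t) = 24 finden. Die Stammfunktion von dem Ruck, mit a(0) = -10, ergibt die Beschleunigung: a(t) = 24·t - 10. Die Stammfunktion von der Beschleunigung, mit v(0) = 4, ergibt die Geschwindigkeit: v(t) = 12·t^2 - 10·t + 4. Die Stammfunktion von der Geschwindigkeit, mit x(0) = -1, ergibt die Position: x(t) = 4·t^3 - 5·t^2 + 4·t - 1. Aus der Gleichung für die Position x(t) = 4·t^3 - 5·t^2 + 4·t - 1, setzen wir t = 3 ein und erhalten x = 74.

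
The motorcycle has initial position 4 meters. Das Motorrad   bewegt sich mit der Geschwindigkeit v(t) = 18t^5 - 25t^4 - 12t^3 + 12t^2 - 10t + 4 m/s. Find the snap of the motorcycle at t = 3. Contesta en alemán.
Ausgehend von der Geschwindigkeit v(t) = 18·t^5 - 25·t^4 - 12·t^3 + 12·t^2 - 10·t + 4, nehmen wir 3 Ableitungen. Die Ableitung von der Geschwindigkeit ergibt die Beschleunigung: a(t) = 90·t^4 - 100·t^3 - 36·t^2 + 24·t - 10. Die Ableitung von der Beschleunigung ergibt den Ruck: j(t) = 360·t^3 - 300·t^2 - 72·t + 24. Durch Ableiten von dem Ruck erhalten wir den Snap: s(t) = 1080·t^2 - 600·t - 72. Aus der Gleichung für den Snap s(t) = 1080·t^2 - 600·t - 72, setzen wir t = 3 ein und erhalten s = 7848.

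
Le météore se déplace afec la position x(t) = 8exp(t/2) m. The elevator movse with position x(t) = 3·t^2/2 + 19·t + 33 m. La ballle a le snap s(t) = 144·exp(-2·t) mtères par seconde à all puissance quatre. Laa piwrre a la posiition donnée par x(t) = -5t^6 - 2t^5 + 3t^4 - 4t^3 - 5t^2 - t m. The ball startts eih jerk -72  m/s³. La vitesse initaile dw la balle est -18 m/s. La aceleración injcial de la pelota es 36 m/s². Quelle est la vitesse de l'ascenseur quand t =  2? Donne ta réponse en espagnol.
Partiendo de la posición x(t) = 3·t^2/2 + 19·t + 33, tomamos 1 derivada. Tomando d/dt de x(t), encontramos v(t) = 3·t + 19. De la ecuación de la velocidad v(t) = 3·t + 19, sustituimos t = 2 para obtener v = 25.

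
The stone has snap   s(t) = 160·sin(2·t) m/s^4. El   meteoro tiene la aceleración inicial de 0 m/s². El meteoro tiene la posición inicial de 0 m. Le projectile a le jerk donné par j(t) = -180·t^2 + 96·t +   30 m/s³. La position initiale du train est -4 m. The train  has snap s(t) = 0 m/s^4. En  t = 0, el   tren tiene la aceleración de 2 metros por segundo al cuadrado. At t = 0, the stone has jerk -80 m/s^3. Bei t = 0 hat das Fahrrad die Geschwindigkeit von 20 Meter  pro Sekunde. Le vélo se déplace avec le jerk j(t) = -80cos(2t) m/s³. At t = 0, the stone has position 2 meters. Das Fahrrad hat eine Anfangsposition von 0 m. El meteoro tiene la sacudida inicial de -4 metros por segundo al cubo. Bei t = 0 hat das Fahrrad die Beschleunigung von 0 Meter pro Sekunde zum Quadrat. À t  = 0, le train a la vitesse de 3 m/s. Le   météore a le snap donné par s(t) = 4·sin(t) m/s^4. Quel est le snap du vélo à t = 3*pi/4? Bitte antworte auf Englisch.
We must differentiate our jerk equation j(t) = -80·cos(2·t) 1 time. The derivative of jerk gives snap: s(t) = 160·sin(2·t). From the given snap equation s(t) = 160·sin(2·t), we substitute t = 3*pi/4 to get s = -160.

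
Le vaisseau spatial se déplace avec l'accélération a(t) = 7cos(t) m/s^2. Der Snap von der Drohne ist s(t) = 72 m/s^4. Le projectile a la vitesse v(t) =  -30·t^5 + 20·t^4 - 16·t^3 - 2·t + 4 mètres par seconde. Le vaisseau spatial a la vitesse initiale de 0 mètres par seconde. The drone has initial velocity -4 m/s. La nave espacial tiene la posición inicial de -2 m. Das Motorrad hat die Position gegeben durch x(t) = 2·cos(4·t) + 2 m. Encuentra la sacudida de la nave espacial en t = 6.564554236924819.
Partiendo de la aceleración a(t) = 7·cos(t), tomamos 1 derivada. La derivada de la aceleración da la sacudida: j(t) = -7·sin(t). Usando j(t) = -7·sin(t) y sustituyendo t = 6.564554236924819, encontramos j = -1.94369704612062.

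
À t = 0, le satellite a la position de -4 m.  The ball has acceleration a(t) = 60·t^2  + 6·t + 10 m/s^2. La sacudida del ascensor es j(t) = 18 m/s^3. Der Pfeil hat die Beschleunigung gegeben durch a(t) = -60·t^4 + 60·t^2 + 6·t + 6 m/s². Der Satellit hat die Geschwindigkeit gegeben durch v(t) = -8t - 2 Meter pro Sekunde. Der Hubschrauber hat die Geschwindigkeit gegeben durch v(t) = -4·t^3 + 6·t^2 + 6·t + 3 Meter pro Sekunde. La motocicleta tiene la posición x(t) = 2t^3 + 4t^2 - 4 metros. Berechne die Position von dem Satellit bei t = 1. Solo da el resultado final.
x(1) = -10.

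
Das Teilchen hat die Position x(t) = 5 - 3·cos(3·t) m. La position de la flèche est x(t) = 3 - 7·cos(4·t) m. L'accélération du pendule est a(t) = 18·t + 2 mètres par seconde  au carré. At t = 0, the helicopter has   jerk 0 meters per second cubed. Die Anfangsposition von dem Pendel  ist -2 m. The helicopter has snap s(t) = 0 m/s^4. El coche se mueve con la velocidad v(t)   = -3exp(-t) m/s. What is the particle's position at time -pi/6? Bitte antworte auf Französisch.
En utilisant x(t) = 5 - 3·cos(3·t) et en substituant t = -pi/6, nous trouvons x = 5.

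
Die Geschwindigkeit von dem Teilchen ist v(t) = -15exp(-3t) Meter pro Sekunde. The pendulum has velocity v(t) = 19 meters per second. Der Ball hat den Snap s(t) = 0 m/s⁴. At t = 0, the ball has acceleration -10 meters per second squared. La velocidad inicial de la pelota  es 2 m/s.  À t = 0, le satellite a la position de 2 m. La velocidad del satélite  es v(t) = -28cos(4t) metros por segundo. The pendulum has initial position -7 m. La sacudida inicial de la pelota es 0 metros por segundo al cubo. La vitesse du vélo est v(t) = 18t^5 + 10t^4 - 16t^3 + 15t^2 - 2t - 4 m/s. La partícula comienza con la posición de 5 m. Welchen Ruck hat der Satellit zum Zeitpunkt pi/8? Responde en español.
Para resolver esto, necesitamos tomar 2 derivadas de nuestra ecuación de la velocidad v(t) = -28·cos(4·t). Tomando d/dt de v(t), encontramos a(t) = 112·sin(4·t). La derivada de la aceleración da la sacudida: j(t) = 448·cos(4·t). Tenemos la sacudida j(t) = 448·cos(4·t). Sustituyendo t = pi/8: j(pi/8) = 0.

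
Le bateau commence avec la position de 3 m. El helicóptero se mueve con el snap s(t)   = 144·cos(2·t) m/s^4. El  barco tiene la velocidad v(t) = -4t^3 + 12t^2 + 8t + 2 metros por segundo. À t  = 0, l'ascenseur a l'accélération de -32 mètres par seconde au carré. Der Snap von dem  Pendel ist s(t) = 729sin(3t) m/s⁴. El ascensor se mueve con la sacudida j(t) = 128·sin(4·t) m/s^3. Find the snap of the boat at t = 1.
To solve this, we need to take 3 derivatives of our velocity equation v(t) = -4·t^3 + 12·t^2 + 8·t + 2. The derivative of velocity gives acceleration: a(t) = -12·t^2 + 24·t + 8. The derivative of acceleration gives jerk: j(t) = 24 - 24·t. The derivative of jerk gives snap: s(t) = -24. Using s(t) = -24 and substituting t = 1, we find s = -24.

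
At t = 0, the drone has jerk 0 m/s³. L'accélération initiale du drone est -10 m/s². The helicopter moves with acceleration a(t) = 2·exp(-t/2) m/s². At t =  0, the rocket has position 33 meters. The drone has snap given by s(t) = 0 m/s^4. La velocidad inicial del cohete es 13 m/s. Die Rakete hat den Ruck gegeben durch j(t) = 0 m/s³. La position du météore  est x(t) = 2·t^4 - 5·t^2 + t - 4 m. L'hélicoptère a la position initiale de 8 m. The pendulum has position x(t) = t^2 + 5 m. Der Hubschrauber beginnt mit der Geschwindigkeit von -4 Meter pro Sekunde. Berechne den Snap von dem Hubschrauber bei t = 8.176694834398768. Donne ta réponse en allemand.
Um dies zu lösen, müssen wir 2 Ableitungen unserer Gleichung für die Beschleunigung a(t) = 2·exp(-t/2) nehmen. Durch Ableiten von der Beschleunigung erhalten wir den Ruck: j(t) = -exp(-t/2). Mit d/dt von j(t) finden wir s(t) = exp(-t/2)/2. Mit s(t) = exp(-t/2)/2 und Einsetzen von t = 8.176694834398768, finden wir s = 0.00838345969916271.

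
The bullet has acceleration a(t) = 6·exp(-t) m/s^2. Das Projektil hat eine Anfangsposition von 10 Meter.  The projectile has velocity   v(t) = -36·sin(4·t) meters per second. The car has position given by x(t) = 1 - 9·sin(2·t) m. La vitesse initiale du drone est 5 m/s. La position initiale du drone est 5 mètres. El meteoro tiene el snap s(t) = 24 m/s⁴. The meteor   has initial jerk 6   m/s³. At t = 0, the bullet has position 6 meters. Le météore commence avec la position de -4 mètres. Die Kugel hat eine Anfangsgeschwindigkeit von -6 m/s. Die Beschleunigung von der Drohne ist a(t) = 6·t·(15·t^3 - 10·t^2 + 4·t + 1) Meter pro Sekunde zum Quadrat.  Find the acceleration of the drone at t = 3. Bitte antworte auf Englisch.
We have acceleration a(t) = 6·t·(15·t^3 - 10·t^2 + 4·t + 1). Substituting t = 3: a(3) = 5904.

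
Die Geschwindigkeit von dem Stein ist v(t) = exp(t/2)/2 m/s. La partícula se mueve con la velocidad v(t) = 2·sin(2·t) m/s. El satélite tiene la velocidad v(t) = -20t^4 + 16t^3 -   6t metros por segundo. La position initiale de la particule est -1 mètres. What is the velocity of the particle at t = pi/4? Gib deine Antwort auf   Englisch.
From the given velocity equation v(t) = 2·sin(2·t), we substitute t = pi/4 to get v = 2.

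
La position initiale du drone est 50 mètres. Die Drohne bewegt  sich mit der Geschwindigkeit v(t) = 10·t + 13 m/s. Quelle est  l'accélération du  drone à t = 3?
En partant de la vitesse v(t) = 10·t + 13, nous prenons 1 dérivée. En prenant d/dt de v(t), nous trouvons a(t) = 10. Nous avons l'accélération a(t) = 10. En substituant t = 3: a(3) = 10.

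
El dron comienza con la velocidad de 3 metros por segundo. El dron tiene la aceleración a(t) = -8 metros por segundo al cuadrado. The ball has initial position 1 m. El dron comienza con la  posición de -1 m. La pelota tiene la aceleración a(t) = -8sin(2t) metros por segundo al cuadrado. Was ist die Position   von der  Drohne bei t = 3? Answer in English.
To solve this, we need to take 2 integrals of our acceleration equation a(t) = -8. Taking ∫a(t)dt and applying v(0) = 3, we find v(t) = 3 - 8·t. The antiderivative of velocity is position. Using x(0) = -1, we get x(t) = -4·t^2 + 3·t - 1. From the given position equation x(t) = -4·t^2 + 3·t - 1, we substitute t = 3 to get x = -28.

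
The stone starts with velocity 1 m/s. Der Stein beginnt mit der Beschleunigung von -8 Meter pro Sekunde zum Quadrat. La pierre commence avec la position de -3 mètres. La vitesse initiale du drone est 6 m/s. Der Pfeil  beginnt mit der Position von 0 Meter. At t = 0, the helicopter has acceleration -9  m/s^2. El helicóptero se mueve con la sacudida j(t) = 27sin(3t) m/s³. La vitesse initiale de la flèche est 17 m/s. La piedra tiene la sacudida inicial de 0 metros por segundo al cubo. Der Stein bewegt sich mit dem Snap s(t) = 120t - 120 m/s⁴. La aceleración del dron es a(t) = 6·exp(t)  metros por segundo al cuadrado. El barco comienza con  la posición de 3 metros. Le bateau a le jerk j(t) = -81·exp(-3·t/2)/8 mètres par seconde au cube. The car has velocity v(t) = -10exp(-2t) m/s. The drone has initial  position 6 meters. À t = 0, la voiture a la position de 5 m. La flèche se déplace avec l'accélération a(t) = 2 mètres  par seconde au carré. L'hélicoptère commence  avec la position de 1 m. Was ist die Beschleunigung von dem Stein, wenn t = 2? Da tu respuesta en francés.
Pour résoudre ceci, nous devons prendre 2 primitives de notre équation du snap s(t) = 120·t - 120. En prenant ∫s(t)dt et en appliquant j(0) = 0, nous trouvons j(t) = 60·t·(t - 2). En prenant ∫j(t)dt et en appliquant a(0) = -8, nous trouvons a(t) = 20·t^3 - 60·t^2 - 8. De l'équation de l'accélération a(t) = 20·t^3 - 60·t^2 - 8, nous substituons t = 2 pour obtenir a = -88.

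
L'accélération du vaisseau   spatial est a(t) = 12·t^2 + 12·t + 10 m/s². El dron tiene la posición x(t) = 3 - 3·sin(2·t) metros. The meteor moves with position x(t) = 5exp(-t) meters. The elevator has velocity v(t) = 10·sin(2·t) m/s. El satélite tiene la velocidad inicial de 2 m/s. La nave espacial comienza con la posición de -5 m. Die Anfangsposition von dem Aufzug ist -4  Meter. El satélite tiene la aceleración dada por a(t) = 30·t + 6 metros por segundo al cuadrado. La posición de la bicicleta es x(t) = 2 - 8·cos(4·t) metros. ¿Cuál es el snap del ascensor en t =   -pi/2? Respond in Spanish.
Debemos derivar nuestra ecuación de la velocidad v(t) = 10·sin(2·t) 3 veces. Derivando la velocidad, obtenemos la aceleración: a(t) = 20·cos(2·t). Derivando la aceleración, obtenemos la sacudida: j(t) = -40·sin(2·t). La derivada de la sacudida da el snap: s(t) = -80·cos(2·t). Tenemos el snap s(t) = -80·cos(2·t). Sustituyendo t = -pi/2: s(-pi/2) = 80.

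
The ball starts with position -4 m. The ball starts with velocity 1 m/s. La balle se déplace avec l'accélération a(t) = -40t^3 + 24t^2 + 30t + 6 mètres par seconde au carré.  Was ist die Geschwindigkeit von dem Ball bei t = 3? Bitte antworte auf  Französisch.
Nous devons intégrer notre équation de l'accélération a(t) = -40·t^3 + 24·t^2 + 30·t + 6 1 fois. En intégrant l'accélération et en utilisant la condition initiale v(0) = 1, nous obtenons v(t) = -10·t^4 + 8·t^3 + 15·t^2 + 6·t + 1. De l'équation de la vitesse v(t) = -10·t^4 + 8·t^3 + 15·t^2 + 6·t + 1, nous substituons t = 3 pour obtenir v = -440.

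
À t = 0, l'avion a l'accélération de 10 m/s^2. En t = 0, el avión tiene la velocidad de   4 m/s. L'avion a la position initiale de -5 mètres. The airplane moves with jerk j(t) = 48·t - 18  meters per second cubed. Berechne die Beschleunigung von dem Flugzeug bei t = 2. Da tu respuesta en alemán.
Ausgehend von dem Ruck j(t) = 48·t - 18, nehmen wir 1 Stammfunktion. Mit ∫j(t)dt und Anwendung von a(0) = 10, finden wir a(t) = 24·t^2 - 18·t + 10. Aus der Gleichung für die Beschleunigung a(t) = 24·t^2 - 18·t + 10, setzen wir t = 2 ein und erhalten a = 70.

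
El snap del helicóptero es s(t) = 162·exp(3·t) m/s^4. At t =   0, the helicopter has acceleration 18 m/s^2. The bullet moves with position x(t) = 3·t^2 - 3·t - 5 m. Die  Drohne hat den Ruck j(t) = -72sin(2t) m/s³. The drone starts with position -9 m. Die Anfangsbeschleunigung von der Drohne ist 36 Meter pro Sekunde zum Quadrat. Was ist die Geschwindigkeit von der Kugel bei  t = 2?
Um dies zu lösen, müssen wir 1 Ableitung unserer Gleichung für die Position x(t) = 3·t^2 - 3·t - 5 nehmen. Die Ableitung von der Position ergibt die Geschwindigkeit: v(t) = 6·t - 3. Aus der Gleichung für die Geschwindigkeit v(t) = 6·t - 3, setzen wir t = 2 ein und erhalten v = 9.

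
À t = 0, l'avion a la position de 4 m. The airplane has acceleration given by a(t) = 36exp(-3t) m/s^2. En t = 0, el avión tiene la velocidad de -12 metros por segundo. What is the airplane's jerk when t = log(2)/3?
To solve this, we need to take 1 derivative of our acceleration equation a(t) = 36·exp(-3·t). The derivative of acceleration gives jerk: j(t) = -108·exp(-3·t). From the given jerk equation j(t) = -108·exp(-3·t), we substitute t = log(2)/3 to get j = -54.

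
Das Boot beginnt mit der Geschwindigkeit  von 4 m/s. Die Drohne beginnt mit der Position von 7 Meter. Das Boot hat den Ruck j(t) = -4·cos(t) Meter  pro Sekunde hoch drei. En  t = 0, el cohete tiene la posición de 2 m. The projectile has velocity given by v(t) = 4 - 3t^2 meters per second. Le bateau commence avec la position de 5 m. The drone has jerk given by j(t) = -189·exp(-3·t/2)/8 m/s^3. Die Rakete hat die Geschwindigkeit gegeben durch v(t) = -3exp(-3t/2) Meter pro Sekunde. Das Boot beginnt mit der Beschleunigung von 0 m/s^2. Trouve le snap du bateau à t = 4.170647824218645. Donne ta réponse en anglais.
To solve this, we need to take 1 derivative of our jerk equation j(t) = -4·cos(t). The derivative of jerk gives snap: s(t) = 4·sin(t). Using s(t) = 4·sin(t) and substituting t = 4.170647824218645, we find s = -3.42724876255585.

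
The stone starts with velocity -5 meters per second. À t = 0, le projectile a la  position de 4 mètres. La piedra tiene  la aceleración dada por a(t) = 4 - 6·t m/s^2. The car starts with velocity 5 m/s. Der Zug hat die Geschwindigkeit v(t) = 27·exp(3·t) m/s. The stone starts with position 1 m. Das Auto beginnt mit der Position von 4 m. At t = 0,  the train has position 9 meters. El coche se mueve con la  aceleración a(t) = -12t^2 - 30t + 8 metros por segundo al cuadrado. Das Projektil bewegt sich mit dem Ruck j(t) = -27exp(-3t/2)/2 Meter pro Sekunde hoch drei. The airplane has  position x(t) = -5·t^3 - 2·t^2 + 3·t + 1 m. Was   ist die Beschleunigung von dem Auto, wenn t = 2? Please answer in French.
De l'équation de l'accélération a(t) = -12·t^2 - 30·t + 8, nous substituons t = 2 pour obtenir a = -100.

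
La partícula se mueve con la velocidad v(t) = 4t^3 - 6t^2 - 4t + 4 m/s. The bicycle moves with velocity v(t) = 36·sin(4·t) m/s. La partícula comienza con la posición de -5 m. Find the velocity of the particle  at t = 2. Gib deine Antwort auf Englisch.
Using v(t) = 4·t^3 - 6·t^2 - 4·t + 4 and substituting t = 2, we find v = 4.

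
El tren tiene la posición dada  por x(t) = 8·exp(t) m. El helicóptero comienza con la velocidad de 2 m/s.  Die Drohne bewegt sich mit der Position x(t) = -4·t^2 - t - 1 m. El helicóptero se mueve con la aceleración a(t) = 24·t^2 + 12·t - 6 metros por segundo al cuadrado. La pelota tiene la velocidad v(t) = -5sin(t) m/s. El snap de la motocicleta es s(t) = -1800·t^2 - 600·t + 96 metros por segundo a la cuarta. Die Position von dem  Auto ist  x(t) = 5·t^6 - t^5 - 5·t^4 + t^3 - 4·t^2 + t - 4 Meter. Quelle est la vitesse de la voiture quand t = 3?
Pour résoudre ceci, nous devons prendre 1 dérivée de notre équation de la position x(t) = 5·t^6 - t^5 - 5·t^4 + t^3 - 4·t^2 + t - 4. En dérivant la position, nous obtenons la vitesse: v(t) = 30·t^5 - 5·t^4 - 20·t^3 + 3·t^2 - 8·t + 1. En utilisant v(t) = 30·t^5 - 5·t^4 - 20·t^3 + 3·t^2 - 8·t + 1 et en substituant t = 3, nous trouvons v = 6349.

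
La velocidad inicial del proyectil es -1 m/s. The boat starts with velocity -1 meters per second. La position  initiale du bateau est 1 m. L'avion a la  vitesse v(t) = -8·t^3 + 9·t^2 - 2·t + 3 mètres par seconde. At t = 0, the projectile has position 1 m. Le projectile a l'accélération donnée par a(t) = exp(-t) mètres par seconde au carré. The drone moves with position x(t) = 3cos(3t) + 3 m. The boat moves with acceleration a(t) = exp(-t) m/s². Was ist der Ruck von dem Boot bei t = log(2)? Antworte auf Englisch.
We must differentiate our acceleration equation a(t) = exp(-t) 1 time. The derivative of acceleration gives jerk: j(t) = -exp(-t). From the given jerk equation j(t) = -exp(-t), we substitute t = log(2) to get j = -1/2.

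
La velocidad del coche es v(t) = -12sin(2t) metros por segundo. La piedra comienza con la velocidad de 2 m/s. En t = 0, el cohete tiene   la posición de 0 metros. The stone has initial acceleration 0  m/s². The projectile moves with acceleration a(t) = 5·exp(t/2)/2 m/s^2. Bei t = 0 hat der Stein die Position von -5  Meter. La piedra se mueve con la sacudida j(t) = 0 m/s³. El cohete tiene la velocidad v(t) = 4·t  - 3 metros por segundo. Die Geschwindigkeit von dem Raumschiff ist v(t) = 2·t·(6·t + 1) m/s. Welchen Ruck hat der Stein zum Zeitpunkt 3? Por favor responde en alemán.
Aus der Gleichung für den Ruck j(t) = 0, setzen wir t = 3 ein und erhalten j = 0.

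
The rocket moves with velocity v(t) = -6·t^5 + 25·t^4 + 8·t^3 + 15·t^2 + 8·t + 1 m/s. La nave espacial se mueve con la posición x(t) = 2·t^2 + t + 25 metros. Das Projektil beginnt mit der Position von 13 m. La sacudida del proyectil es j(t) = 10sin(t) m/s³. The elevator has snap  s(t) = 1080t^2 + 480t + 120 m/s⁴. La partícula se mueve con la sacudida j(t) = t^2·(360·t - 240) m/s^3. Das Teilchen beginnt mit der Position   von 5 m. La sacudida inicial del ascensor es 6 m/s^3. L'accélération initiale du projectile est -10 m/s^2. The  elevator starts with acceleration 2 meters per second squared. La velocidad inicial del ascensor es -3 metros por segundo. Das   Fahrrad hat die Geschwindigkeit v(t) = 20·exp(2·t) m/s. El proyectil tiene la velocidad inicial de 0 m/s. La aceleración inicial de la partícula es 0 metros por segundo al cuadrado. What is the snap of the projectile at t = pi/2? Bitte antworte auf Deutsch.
Um dies zu lösen, müssen wir 1 Ableitung unserer Gleichung für den Ruck j(t) = 10·sin(t) nehmen. Durch Ableiten von dem Ruck erhalten wir den Snap: s(t) = 10·cos(t). Wir haben den Snap s(t) = 10·cos(t). Durch Einsetzen von t = pi/2: s(pi/2) = 0.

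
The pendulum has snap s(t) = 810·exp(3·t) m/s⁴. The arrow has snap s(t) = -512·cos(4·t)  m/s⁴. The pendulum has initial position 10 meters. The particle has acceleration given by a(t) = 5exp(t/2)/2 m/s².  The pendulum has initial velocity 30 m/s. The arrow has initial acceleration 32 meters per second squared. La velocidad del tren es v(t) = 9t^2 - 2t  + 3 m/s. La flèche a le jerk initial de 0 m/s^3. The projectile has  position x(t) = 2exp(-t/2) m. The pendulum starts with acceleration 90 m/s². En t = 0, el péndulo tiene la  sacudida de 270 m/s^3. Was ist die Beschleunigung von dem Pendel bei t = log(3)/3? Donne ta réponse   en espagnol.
Partiendo del snap s(t) = 810·exp(3·t), tomamos 2 integrales. La antiderivada del snap, con j(0) = 270, da la sacudida: j(t) = 270·exp(3·t). Tomando ∫j(t)dt y aplicando a(0) = 90, encontramos a(t) = 90·exp(3·t). De la ecuación de la aceleración a(t) = 90·exp(3·t), sustituimos t = log(3)/3 para obtener a = 270.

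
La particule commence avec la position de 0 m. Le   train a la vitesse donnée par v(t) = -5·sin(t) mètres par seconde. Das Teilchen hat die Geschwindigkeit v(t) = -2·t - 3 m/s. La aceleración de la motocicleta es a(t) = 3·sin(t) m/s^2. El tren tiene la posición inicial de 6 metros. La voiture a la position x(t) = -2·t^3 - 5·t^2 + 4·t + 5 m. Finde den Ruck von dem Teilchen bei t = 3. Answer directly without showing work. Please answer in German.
Bei t = 3, j = 0.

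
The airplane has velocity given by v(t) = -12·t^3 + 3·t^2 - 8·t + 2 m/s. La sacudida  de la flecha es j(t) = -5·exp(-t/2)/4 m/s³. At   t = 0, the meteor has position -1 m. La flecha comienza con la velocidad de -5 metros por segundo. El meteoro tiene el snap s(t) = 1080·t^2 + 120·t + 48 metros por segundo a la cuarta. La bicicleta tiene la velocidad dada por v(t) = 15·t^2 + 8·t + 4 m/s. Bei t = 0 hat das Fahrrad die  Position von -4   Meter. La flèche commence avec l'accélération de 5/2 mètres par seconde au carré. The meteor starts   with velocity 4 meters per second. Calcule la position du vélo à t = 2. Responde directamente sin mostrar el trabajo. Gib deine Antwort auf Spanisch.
La posición en t = 2 es x = 60.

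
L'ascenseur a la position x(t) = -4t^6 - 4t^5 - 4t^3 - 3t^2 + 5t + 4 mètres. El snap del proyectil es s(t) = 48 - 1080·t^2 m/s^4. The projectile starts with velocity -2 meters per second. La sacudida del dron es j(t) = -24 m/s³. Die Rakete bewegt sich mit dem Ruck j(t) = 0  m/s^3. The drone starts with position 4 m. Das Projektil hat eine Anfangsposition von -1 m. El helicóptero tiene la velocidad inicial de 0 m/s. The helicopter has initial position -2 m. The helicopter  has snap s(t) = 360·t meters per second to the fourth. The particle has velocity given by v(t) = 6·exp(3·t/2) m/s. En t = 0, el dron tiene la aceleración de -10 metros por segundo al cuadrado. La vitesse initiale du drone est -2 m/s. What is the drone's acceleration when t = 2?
To find the answer, we compute 1 integral of j(t) = -24. Integrating jerk and using the initial condition a(0) = -10, we get a(t) = -24·t - 10. From the given acceleration equation a(t) = -24·t - 10, we substitute t = 2 to get a = -58.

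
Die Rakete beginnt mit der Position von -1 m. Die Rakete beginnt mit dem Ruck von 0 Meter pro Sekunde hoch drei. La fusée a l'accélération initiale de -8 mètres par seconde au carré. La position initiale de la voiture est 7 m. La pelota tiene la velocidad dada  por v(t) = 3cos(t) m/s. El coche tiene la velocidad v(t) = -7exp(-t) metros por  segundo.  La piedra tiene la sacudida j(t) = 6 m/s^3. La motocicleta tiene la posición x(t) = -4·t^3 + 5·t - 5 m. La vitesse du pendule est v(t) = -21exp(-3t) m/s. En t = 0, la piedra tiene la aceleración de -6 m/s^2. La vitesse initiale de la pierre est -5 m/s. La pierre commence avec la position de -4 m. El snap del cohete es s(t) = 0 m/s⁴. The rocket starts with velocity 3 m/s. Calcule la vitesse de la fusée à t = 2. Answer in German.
Um dies zu lösen, müssen wir 3 Stammfunktionen unserer Gleichung für den Snap s(t) = 0 finden. Das Integral von dem Snap, mit j(0) = 0, ergibt den Ruck: j(t) = 0. Das Integral von dem Ruck ist die Beschleunigung. Mit a(0) = -8 erhalten wir a(t) = -8. Die Stammfunktion von der Beschleunigung, mit v(0) = 3, ergibt die Geschwindigkeit: v(t) = 3 - 8·t. Mit v(t) = 3 - 8·t und Einsetzen von t = 2, finden wir v = -13.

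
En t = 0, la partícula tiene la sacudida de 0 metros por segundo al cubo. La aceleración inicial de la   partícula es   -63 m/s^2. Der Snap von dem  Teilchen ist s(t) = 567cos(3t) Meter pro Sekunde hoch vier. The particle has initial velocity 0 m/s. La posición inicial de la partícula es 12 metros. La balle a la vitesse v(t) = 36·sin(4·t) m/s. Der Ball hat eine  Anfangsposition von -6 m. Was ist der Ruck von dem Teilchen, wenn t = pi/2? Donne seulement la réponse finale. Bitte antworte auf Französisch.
j(pi/2) = -189.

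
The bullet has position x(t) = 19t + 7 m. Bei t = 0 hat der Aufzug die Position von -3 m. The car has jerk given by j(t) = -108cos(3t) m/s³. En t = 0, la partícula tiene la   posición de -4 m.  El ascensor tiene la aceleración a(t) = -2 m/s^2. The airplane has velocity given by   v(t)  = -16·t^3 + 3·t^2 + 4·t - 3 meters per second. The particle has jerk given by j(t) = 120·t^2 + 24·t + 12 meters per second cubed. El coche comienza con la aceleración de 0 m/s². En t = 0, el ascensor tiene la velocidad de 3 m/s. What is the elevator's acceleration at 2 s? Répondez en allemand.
Aus der Gleichung für die Beschleunigung a(t) = -2, setzen wir t = 2 ein und erhalten a = -2.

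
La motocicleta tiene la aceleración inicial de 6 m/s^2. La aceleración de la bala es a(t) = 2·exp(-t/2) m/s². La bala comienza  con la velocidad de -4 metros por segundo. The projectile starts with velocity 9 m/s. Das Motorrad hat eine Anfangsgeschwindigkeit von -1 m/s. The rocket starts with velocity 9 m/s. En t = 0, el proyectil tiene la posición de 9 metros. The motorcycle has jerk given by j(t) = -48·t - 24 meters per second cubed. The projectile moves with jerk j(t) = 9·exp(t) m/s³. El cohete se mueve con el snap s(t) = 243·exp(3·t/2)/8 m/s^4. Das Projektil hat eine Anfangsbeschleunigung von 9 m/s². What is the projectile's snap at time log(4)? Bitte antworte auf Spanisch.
Para resolver esto, necesitamos tomar 1 derivada de nuestra ecuación de la sacudida j(t) = 9·exp(t). Tomando d/dt de j(t), encontramos s(t) = 9·exp(t). Usando s(t) = 9·exp(t) y sustituyendo t = log(4), encontramos s = 36.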